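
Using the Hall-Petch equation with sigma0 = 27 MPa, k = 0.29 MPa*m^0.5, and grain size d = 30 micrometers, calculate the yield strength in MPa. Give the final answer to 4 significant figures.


sigma_y = sigma0 + k / sqrt(d)
d = 30 um = 3e-05 m
sigma_y = 27 + 0.29 / sqrt(3e-05)
sigma_y = 79.95 MPa


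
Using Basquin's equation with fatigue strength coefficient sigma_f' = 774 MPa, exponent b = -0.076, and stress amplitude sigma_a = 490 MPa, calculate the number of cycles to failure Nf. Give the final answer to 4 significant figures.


sigma_a = sigma_f' * (2*Nf)^b
2*Nf = (sigma_a / sigma_f')^(1/b)
2*Nf = (490 / 774)^(1/-0.076)
2*Nf = 409.669
Nf = 204.8 cycles


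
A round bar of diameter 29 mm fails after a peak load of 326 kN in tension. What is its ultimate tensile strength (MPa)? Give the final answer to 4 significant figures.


A0 = pi*(d/2)^2 = pi*(29/2)^2 = 660.52 mm^2
UTS = F_max / A0 = 326*1000 / 660.52
UTS = 493.6 MPa


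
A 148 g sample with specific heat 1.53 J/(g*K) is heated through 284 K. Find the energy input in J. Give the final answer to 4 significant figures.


Q = m * cp * dT
Q = 148 * 1.53 * 284
Q = 64310 J


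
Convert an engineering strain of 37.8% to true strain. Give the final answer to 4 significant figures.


epsilon_true = ln(1 + epsilon_eng)
epsilon_true = ln(1 + 0.378)
epsilon_true = 0.3206


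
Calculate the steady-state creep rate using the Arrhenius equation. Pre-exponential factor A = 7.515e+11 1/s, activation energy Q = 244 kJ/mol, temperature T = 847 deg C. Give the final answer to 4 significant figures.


rate = A * exp(-Q / (R*T))
T = 847 + 273.15 = 1120.15 K
rate = 7.515e+11 * exp(-244e3 / (8.314 * 1120.15))
rate = 3.143 1/s


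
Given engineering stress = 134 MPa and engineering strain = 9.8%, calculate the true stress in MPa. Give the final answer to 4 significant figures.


sigma_true = sigma_eng * (1 + epsilon_eng)
sigma_true = 134 * (1 + 0.098)
sigma_true = 147.1 MPa


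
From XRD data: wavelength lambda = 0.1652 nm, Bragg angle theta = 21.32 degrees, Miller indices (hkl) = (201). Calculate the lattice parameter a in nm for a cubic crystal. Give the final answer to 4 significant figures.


d = lambda / (2*sin(theta))
d = 0.1652 / (2*sin(21.32 deg))
d = 0.227187 nm
a = d * sqrt(h^2+k^2+l^2) = 0.227187 * sqrt(5)
a = 0.508 nm


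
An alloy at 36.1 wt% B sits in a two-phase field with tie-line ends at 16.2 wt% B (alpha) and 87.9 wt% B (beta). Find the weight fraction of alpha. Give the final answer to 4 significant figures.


f_alpha = (C_beta - C0) / (C_beta - C_alpha)
f_alpha = (87.9 - 36.1) / (87.9 - 16.2)
f_alpha = 0.7225


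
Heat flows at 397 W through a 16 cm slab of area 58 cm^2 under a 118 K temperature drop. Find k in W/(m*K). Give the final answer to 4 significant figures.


k = Q*L / (A*dT)
L = 0.16 m, A = 5.8e-03 m^2
k = 397 * 0.16 / (5.8e-03 * 118)
k = 92.81 W/(m*K)


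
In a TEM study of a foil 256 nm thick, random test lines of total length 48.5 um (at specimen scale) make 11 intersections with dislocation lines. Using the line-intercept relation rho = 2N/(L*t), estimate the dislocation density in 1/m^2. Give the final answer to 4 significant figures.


rho = 2N / (L * t)
L = 48.5 um = 4.85e-05 m, t = 256 nm = 2.56e-07 m
rho = 2 * 11 / (4.85e-05 * 2.56e-07)
rho = 1.772e+12 1/m^2


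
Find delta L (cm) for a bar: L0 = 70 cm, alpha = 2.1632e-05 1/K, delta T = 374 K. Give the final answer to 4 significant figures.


dL = L0 * alpha * dT
dL = 70 * 2.1632e-05 * 374
dL = 0.5663 cm


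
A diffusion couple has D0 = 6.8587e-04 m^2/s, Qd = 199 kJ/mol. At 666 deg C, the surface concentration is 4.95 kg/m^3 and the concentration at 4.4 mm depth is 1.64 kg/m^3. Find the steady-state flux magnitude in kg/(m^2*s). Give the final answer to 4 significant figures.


Step 1: D = D0 * exp(-Qd/(R*T))
T = 666 + 273.15 = 939.15 K
D = 6.8587e-04 * exp(-199e3 / (8.314 * 939.15)) = 5.85665e-15 m^2/s
Step 2: J = D * (C1 - C2) / dx
J = 5.85665e-15 * (4.95 - 1.64) / 4.4e-03
J = 4.406e-12 kg/(m^2*s)


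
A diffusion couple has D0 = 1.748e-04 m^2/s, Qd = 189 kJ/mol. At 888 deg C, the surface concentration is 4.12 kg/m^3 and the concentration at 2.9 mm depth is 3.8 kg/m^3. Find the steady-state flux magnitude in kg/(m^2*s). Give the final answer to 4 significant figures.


Step 1: D = D0 * exp(-Qd/(R*T))
T = 888 + 273.15 = 1161.15 K
D = 1.748e-04 * exp(-189e3 / (8.314 * 1161.15)) = 5.49565e-13 m^2/s
Step 2: J = D * (C1 - C2) / dx
J = 5.49565e-13 * (4.12 - 3.8) / 2.9e-03
J = 6.064e-11 kg/(m^2*s)


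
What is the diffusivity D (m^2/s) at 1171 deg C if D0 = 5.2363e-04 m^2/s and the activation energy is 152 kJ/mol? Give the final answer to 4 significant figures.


D = D0 * exp(-Qd / (R*T))
T = 1444.15 K
D = 5.2363e-04 * exp(-152e3 / (8.314 * 1444.15))
D = 1.663e-09 m^2/s


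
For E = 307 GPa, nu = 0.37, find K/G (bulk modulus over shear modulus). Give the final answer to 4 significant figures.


G = E / (2*(1+nu))
G = 307 / (2*(1+0.37)) = 112.044 GPa
K = E / (3*(1-2*nu))
K = 307 / (3*(1-2*0.37)) = 393.59 GPa
K/G = 393.59 / 112.044 = 3.513


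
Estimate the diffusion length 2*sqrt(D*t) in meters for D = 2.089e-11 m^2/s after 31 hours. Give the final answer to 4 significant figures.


t = 31 hr = 111600 s
Diffusion length = 2*sqrt(D*t)
= 2*sqrt(2.089e-11 * 111600)
= 3.054e-03 m


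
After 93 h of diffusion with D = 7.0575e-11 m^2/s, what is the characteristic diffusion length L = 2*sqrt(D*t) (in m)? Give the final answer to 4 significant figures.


t = 93 hr = 334800 s
Diffusion length = 2*sqrt(D*t)
= 2*sqrt(7.0575e-11 * 334800)
= 9.722e-03 m


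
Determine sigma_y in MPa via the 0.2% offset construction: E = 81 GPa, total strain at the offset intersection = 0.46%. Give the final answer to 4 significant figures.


Offset strain = 0.002
Elastic strain at yield = total_strain - offset = 4.6e-03 - 0.002 = 2.6e-03
sigma_y = E * elastic_strain = 81000 * 2.6e-03
sigma_y = 210.6 MPa


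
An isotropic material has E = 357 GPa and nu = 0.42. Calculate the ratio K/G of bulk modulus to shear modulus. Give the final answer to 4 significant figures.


G = E / (2*(1+nu))
G = 357 / (2*(1+0.42)) = 125.704 GPa
K = E / (3*(1-2*nu))
K = 357 / (3*(1-2*0.42)) = 743.75 GPa
K/G = 743.75 / 125.704 = 5.917


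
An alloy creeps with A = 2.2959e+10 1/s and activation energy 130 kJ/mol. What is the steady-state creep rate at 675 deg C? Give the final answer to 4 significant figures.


rate = A * exp(-Q / (R*T))
T = 675 + 273.15 = 948.15 K
rate = 2.2959e+10 * exp(-130e3 / (8.314 * 948.15))
rate = 1581 1/s


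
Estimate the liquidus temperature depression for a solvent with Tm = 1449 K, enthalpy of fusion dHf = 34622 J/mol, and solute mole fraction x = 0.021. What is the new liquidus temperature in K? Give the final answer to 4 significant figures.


dT = R*Tm^2*x / dHf
dT = 8.314 * 1449^2 * 0.021 / 34622
dT = 10.588 K
T_new = 1449 - 10.588 = 1438 K


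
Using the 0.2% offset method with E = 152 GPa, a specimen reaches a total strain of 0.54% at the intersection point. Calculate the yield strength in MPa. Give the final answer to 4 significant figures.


Offset strain = 0.002
Elastic strain at yield = total_strain - offset = 5.4e-03 - 0.002 = 3.4e-03
sigma_y = E * elastic_strain = 152000 * 3.4e-03
sigma_y = 516.8 MPa


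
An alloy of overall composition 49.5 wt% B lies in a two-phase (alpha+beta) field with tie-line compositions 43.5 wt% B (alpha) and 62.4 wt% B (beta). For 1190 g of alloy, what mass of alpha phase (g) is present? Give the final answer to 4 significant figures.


f_alpha = (C_beta - C0) / (C_beta - C_alpha)
f_alpha = (62.4 - 49.5) / (62.4 - 43.5) = 0.68254
m_alpha = f_alpha * m_total = 0.68254 * 1190 = 812.2 g


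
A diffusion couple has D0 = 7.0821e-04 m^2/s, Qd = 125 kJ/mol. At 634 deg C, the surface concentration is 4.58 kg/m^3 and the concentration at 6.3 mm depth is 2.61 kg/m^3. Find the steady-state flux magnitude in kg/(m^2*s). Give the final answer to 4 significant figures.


Step 1: D = D0 * exp(-Qd/(R*T))
T = 634 + 273.15 = 907.15 K
D = 7.0821e-04 * exp(-125e3 / (8.314 * 907.15)) = 4.49027e-11 m^2/s
Step 2: J = D * (C1 - C2) / dx
J = 4.49027e-11 * (4.58 - 2.61) / 6.3e-03
J = 1.404e-08 kg/(m^2*s)


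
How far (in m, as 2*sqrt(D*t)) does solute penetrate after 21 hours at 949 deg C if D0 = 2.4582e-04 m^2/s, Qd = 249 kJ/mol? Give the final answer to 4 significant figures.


Step 1: D = D0 * exp(-Qd/(R*T))
T = 1222.15 K
D = 2.4582e-04 * exp(-249e3 / (8.314 * 1222.15)) = 5.59736e-15 m^2/s
Step 2: L = 2*sqrt(D*t)
t = 21 h = 75600 s
L = 2*sqrt(5.59736e-15 * 75600) = 4.114e-05 m


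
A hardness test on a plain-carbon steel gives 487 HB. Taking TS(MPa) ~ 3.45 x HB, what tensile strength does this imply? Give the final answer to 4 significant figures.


TS (MPa) = 3.45 * HB
TS = 3.45 * 487
TS = 1680 MPa


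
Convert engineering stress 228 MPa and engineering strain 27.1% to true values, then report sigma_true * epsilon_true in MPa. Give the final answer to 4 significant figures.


sigma_true = sigma_eng * (1 + epsilon_eng)
sigma_true = 228 * (1 + 0.271) = 289.788 MPa
epsilon_true = ln(1 + epsilon_eng)
epsilon_true = ln(1 + 0.271) = 0.239804
sigma_true * epsilon_true = 289.788 * 0.239804 = 69.49 MPa


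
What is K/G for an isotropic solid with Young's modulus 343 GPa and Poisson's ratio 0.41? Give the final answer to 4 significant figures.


G = E / (2*(1+nu))
G = 343 / (2*(1+0.41)) = 121.631 GPa
K = E / (3*(1-2*nu))
K = 343 / (3*(1-2*0.41)) = 635.185 GPa
K/G = 635.185 / 121.631 = 5.222


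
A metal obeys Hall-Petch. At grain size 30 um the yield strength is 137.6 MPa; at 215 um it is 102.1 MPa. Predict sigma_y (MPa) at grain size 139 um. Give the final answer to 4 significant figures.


sigma_y = sigma0 + k / sqrt(d)
1/sqrt(d1) = 1/sqrt(3e-05) = 182.574;  1/sqrt(d2) = 68.1994
k = (sigma1 - sigma2) / (1/sqrt(d1) - 1/sqrt(d2)) = (137.6 - 102.1) / (182.574 - 68.1994) = 0.310383 MPa*m^0.5
sigma0 = sigma1 - k/sqrt(d1) = 137.6 - 0.310383*182.574 = 80.932 MPa
sigma_y(d3) = 80.932 + 0.310383 / sqrt(1.39e-04) = 107.3 MPa


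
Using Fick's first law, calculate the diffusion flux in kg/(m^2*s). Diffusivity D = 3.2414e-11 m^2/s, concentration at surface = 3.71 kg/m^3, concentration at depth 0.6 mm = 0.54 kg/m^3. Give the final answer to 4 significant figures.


J = -D * (dC/dx) = D * (C1 - C2) / dx
J = 3.2414e-11 * (3.71 - 0.54) / 6e-04
J = 1.713e-07 kg/(m^2*s)


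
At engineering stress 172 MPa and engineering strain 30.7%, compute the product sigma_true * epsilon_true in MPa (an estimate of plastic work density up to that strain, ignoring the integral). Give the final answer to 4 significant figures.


sigma_true = sigma_eng * (1 + epsilon_eng)
sigma_true = 172 * (1 + 0.307) = 224.804 MPa
epsilon_true = ln(1 + epsilon_eng)
epsilon_true = ln(1 + 0.307) = 0.267734
sigma_true * epsilon_true = 224.804 * 0.267734 = 60.19 MPa


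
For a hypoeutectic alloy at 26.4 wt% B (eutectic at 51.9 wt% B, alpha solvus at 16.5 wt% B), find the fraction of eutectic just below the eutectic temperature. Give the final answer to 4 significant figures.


f_primary = (C_e - C0) / (C_e - C_alpha_max)
f_primary = (51.9 - 26.4) / (51.9 - 16.5)
f_primary = 0.720339
f_eutectic = 1 - 0.720339 = 0.2797


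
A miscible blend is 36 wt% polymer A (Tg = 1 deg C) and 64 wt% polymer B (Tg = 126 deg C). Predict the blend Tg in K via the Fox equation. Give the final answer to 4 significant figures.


1/Tg = w1/Tg1 + w2/Tg2 (in Kelvin)
Tg1 = 274.15 K, Tg2 = 399.15 K
1/Tg = 0.36/274.15 + 0.64/399.15
Tg = 342.9 K


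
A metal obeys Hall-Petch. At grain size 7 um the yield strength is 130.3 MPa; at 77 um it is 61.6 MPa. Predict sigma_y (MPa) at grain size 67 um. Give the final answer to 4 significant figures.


sigma_y = sigma0 + k / sqrt(d)
1/sqrt(d1) = 1/sqrt(7e-06) = 377.964;  1/sqrt(d2) = 113.961
k = (sigma1 - sigma2) / (1/sqrt(d1) - 1/sqrt(d2)) = (130.3 - 61.6) / (377.964 - 113.961) = 0.260223 MPa*m^0.5
sigma0 = sigma1 - k/sqrt(d1) = 130.3 - 0.260223*377.964 = 31.9448 MPa
sigma_y(d3) = 31.9448 + 0.260223 / sqrt(6.7e-05) = 63.74 MPa


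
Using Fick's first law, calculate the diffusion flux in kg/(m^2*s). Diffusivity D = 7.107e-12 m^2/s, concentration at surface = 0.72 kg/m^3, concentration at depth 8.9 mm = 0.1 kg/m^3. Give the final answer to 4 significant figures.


J = -D * (dC/dx) = D * (C1 - C2) / dx
J = 7.107e-12 * (0.72 - 0.1) / 8.9e-03
J = 4.951e-10 kg/(m^2*s)


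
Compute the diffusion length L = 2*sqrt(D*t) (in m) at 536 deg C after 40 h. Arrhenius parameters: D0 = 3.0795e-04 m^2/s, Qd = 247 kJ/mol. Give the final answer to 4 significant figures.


Step 1: D = D0 * exp(-Qd/(R*T))
T = 809.15 K
D = 3.0795e-04 * exp(-247e3 / (8.314 * 809.15)) = 3.49004e-20 m^2/s
Step 2: L = 2*sqrt(D*t)
t = 40 h = 144000 s
L = 2*sqrt(3.49004e-20 * 144000) = 1.418e-07 m


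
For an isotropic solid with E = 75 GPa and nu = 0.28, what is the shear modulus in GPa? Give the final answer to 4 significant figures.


G = E / (2*(1+nu))
G = 75 / (2*(1+0.28))
G = 29.3 GPa


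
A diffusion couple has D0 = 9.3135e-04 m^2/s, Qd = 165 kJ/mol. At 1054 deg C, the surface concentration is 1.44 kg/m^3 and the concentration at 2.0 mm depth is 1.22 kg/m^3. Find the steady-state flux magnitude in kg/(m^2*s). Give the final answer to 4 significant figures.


Step 1: D = D0 * exp(-Qd/(R*T))
T = 1054 + 273.15 = 1327.15 K
D = 9.3135e-04 * exp(-165e3 / (8.314 * 1327.15)) = 2.98349e-10 m^2/s
Step 2: J = D * (C1 - C2) / dx
J = 2.98349e-10 * (1.44 - 1.22) / 2e-03
J = 3.282e-08 kg/(m^2*s)


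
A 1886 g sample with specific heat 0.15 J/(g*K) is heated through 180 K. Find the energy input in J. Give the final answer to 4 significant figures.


Q = m * cp * dT
Q = 1886 * 0.15 * 180
Q = 50920 J


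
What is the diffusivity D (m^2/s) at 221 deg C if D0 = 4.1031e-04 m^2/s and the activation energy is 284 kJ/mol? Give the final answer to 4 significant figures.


D = D0 * exp(-Qd / (R*T))
T = 494.15 K
D = 4.1031e-04 * exp(-284e3 / (8.314 * 494.15))
D = 3.904e-34 m^2/s


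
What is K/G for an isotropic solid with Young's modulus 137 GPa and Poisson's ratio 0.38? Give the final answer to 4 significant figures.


G = E / (2*(1+nu))
G = 137 / (2*(1+0.38)) = 49.6377 GPa
K = E / (3*(1-2*nu))
K = 137 / (3*(1-2*0.38)) = 190.278 GPa
K/G = 190.278 / 49.6377 = 3.833


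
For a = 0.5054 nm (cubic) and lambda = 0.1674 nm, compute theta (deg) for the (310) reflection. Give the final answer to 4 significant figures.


d = a / sqrt(h^2+k^2+l^2)
d = 0.5054 / sqrt(10) = 0.159822 nm
lambda = 2*d*sin(theta)  =>  sin(theta) = lambda / (2*d)
sin(theta) = 0.1674 / (2 * 0.159822) = 0.523709
theta = 31.58 deg


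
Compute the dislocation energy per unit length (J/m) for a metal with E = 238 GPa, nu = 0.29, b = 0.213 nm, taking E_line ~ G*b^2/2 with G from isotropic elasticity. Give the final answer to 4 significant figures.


Step 1: G = E / (2*(1+nu))
G = 238 / (2*(1+0.29)) = 92.2481 GPa = 9.22481e+10 Pa
Step 2: E_line = G*b^2/2
b = 0.213 nm = 2.13e-10 m
E_line = 0.5 * 9.22481e+10 * (2.13e-10)^2 = 2.093e-09 J/m


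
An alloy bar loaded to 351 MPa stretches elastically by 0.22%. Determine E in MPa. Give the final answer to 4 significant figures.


E = sigma / epsilon
epsilon = 0.22% = 2.2e-03
E = 351 / 2.2e-03
E = 159500 MPa


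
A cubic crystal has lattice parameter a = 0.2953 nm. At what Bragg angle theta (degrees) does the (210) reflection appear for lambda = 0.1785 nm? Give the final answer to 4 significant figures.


d = a / sqrt(h^2+k^2+l^2)
d = 0.2953 / sqrt(5) = 0.132062 nm
lambda = 2*d*sin(theta)  =>  sin(theta) = lambda / (2*d)
sin(theta) = 0.1785 / (2 * 0.132062) = 0.675818
theta = 42.52 deg


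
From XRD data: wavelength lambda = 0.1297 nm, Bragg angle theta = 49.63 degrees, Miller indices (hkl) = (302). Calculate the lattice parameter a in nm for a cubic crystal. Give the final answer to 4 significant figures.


d = lambda / (2*sin(theta))
d = 0.1297 / (2*sin(49.63 deg))
d = 0.0851187 nm
a = d * sqrt(h^2+k^2+l^2) = 0.0851187 * sqrt(13)
a = 0.3069 nm


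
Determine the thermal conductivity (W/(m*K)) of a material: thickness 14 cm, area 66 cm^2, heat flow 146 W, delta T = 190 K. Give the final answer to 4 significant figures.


k = Q*L / (A*dT)
L = 0.14 m, A = 6.6e-03 m^2
k = 146 * 0.14 / (6.6e-03 * 190)
k = 16.3 W/(m*K)


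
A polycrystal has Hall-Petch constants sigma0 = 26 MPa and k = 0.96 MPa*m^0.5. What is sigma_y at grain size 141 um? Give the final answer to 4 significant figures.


sigma_y = sigma0 + k / sqrt(d)
d = 141 um = 1.41e-04 m
sigma_y = 26 + 0.96 / sqrt(1.41e-04)
sigma_y = 106.8 MPa


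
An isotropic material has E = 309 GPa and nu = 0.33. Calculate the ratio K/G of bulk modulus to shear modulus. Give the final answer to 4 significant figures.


G = E / (2*(1+nu))
G = 309 / (2*(1+0.33)) = 116.165 GPa
K = E / (3*(1-2*nu))
K = 309 / (3*(1-2*0.33)) = 302.941 GPa
K/G = 302.941 / 116.165 = 2.608


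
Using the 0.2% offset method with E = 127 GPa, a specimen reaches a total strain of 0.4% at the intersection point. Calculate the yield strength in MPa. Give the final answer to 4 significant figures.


Offset strain = 0.002
Elastic strain at yield = total_strain - offset = 4e-03 - 0.002 = 2e-03
sigma_y = E * elastic_strain = 127000 * 2e-03
sigma_y = 254 MPa


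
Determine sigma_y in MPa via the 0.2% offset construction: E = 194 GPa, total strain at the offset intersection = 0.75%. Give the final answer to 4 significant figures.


Offset strain = 0.002
Elastic strain at yield = total_strain - offset = 7.5e-03 - 0.002 = 5.5e-03
sigma_y = E * elastic_strain = 194000 * 5.5e-03
sigma_y = 1067 MPa


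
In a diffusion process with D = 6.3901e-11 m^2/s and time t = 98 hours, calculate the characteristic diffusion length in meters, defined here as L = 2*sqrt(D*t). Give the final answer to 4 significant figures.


t = 98 hr = 352800 s
Diffusion length = 2*sqrt(D*t)
= 2*sqrt(6.3901e-11 * 352800)
= 9.496e-03 m


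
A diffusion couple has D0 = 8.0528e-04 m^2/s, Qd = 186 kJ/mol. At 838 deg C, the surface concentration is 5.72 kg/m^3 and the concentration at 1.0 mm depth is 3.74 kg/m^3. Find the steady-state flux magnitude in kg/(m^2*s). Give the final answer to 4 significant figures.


Step 1: D = D0 * exp(-Qd/(R*T))
T = 838 + 273.15 = 1111.15 K
D = 8.0528e-04 * exp(-186e3 / (8.314 * 1111.15)) = 1.45164e-12 m^2/s
Step 2: J = D * (C1 - C2) / dx
J = 1.45164e-12 * (5.72 - 3.74) / 1e-03
J = 2.874e-09 kg/(m^2*s)


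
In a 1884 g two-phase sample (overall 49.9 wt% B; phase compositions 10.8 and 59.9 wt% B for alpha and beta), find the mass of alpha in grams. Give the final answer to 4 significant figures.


f_alpha = (C_beta - C0) / (C_beta - C_alpha)
f_alpha = (59.9 - 49.9) / (59.9 - 10.8) = 0.203666
m_alpha = f_alpha * m_total = 0.203666 * 1884 = 383.7 g


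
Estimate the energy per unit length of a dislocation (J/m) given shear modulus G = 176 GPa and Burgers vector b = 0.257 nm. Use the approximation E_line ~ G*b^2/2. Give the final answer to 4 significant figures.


E = G*b^2/2
b = 0.257 nm = 2.57e-10 m
G = 176 GPa = 1.76e+11 Pa
E = 0.5 * 1.76e+11 * (2.57e-10)^2
E = 5.812e-09 J/m


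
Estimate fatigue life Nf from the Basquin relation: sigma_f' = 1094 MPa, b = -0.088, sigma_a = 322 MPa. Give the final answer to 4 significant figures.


sigma_a = sigma_f' * (2*Nf)^b
2*Nf = (sigma_a / sigma_f')^(1/b)
2*Nf = (322 / 1094)^(1/-0.088)
2*Nf = 1.08624e+06
Nf = 543100 cycles


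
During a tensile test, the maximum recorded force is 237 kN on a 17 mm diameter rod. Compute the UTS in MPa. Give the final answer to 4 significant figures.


A0 = pi*(d/2)^2 = pi*(17/2)^2 = 226.98 mm^2
UTS = F_max / A0 = 237*1000 / 226.98
UTS = 1044 MPa


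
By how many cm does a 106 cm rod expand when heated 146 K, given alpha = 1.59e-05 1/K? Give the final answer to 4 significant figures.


dL = L0 * alpha * dT
dL = 106 * 1.59e-05 * 146
dL = 0.2461 cm


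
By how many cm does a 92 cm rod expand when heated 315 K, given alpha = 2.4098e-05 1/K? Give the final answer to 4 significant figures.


dL = L0 * alpha * dT
dL = 92 * 2.4098e-05 * 315
dL = 0.6984 cm


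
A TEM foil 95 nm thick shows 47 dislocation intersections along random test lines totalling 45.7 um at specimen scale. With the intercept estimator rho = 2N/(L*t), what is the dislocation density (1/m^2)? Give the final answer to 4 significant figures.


rho = 2N / (L * t)
L = 45.7 um = 4.57e-05 m, t = 95 nm = 9.5e-08 m
rho = 2 * 47 / (4.57e-05 * 9.5e-08)
rho = 2.165e+13 1/m^2


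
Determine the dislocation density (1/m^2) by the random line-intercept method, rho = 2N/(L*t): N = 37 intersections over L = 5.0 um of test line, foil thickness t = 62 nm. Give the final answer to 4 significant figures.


rho = 2N / (L * t)
L = 5.0 um = 5e-06 m, t = 62 nm = 6.2e-08 m
rho = 2 * 37 / (5e-06 * 6.2e-08)
rho = 2.387e+14 1/m^2


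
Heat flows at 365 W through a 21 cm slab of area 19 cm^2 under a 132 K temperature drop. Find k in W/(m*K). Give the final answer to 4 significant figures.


k = Q*L / (A*dT)
L = 0.21 m, A = 1.9e-03 m^2
k = 365 * 0.21 / (1.9e-03 * 132)
k = 305.6 W/(m*K)


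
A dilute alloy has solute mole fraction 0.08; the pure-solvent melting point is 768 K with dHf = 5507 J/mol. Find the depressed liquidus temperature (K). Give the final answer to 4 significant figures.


dT = R*Tm^2*x / dHf
dT = 8.314 * 768^2 * 0.08 / 5507
dT = 71.2373 K
T_new = 768 - 71.2373 = 696.8 K


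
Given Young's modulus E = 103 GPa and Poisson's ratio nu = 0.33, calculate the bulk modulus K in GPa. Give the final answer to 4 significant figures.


K = E / (3*(1-2*nu))
K = 103 / (3*(1-2*0.33))
K = 101 GPa


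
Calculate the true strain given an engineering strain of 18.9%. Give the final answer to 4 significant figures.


epsilon_true = ln(1 + epsilon_eng)
epsilon_true = ln(1 + 0.189)
epsilon_true = 0.1731


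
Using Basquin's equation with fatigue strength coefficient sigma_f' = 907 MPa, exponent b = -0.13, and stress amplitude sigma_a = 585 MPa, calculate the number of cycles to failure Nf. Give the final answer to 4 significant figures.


sigma_a = sigma_f' * (2*Nf)^b
2*Nf = (sigma_a / sigma_f')^(1/b)
2*Nf = (585 / 907)^(1/-0.13)
2*Nf = 29.175
Nf = 14.59 cycles


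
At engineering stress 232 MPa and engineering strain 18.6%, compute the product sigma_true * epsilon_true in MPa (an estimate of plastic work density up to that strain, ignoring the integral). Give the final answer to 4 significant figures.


sigma_true = sigma_eng * (1 + epsilon_eng)
sigma_true = 232 * (1 + 0.186) = 275.152 MPa
epsilon_true = ln(1 + epsilon_eng)
epsilon_true = ln(1 + 0.186) = 0.170586
sigma_true * epsilon_true = 275.152 * 0.170586 = 46.94 MPa


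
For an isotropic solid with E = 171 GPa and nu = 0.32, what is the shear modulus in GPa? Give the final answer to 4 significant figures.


G = E / (2*(1+nu))
G = 171 / (2*(1+0.32))
G = 64.77 GPa


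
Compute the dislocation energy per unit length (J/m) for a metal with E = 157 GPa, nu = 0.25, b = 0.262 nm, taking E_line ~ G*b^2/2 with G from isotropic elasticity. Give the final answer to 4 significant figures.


Step 1: G = E / (2*(1+nu))
G = 157 / (2*(1+0.25)) = 62.8 GPa = 6.28e+10 Pa
Step 2: E_line = G*b^2/2
b = 0.262 nm = 2.62e-10 m
E_line = 0.5 * 6.28e+10 * (2.62e-10)^2 = 2.155e-09 J/m


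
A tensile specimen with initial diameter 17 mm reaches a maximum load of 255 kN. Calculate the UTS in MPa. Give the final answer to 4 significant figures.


A0 = pi*(d/2)^2 = pi*(17/2)^2 = 226.98 mm^2
UTS = F_max / A0 = 255*1000 / 226.98
UTS = 1123 MPa


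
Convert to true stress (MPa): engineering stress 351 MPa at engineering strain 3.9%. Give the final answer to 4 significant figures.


sigma_true = sigma_eng * (1 + epsilon_eng)
sigma_true = 351 * (1 + 0.039)
sigma_true = 364.7 MPa


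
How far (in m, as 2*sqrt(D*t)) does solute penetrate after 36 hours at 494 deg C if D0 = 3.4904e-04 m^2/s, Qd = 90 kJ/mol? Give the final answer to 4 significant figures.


Step 1: D = D0 * exp(-Qd/(R*T))
T = 767.15 K
D = 3.4904e-04 * exp(-90e3 / (8.314 * 767.15)) = 2.59791e-10 m^2/s
Step 2: L = 2*sqrt(D*t)
t = 36 h = 129600 s
L = 2*sqrt(2.59791e-10 * 129600) = 0.0116 m


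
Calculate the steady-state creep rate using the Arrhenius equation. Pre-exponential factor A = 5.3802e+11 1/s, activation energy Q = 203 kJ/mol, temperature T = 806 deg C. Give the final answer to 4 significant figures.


rate = A * exp(-Q / (R*T))
T = 806 + 273.15 = 1079.15 K
rate = 5.3802e+11 * exp(-203e3 / (8.314 * 1079.15))
rate = 80.27 1/s


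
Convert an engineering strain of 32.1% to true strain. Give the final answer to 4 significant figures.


epsilon_true = ln(1 + epsilon_eng)
epsilon_true = ln(1 + 0.321)
epsilon_true = 0.2784


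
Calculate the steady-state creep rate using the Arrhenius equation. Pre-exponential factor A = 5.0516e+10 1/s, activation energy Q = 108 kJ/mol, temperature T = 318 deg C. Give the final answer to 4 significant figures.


rate = A * exp(-Q / (R*T))
T = 318 + 273.15 = 591.15 K
rate = 5.0516e+10 * exp(-108e3 / (8.314 * 591.15))
rate = 14.46 1/s


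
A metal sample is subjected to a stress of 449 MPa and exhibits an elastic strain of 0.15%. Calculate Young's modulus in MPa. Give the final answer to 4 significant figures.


E = sigma / epsilon
epsilon = 0.15% = 1.5e-03
E = 449 / 1.5e-03
E = 299300 MPa


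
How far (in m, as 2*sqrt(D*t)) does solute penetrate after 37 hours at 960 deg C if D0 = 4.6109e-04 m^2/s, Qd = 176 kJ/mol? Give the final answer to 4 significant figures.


Step 1: D = D0 * exp(-Qd/(R*T))
T = 1233.15 K
D = 4.6109e-04 * exp(-176e3 / (8.314 * 1233.15)) = 1.61579e-11 m^2/s
Step 2: L = 2*sqrt(D*t)
t = 37 h = 133200 s
L = 2*sqrt(1.61579e-11 * 133200) = 2.934e-03 m


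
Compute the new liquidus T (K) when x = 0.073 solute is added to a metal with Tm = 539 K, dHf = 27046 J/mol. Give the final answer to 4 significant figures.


dT = R*Tm^2*x / dHf
dT = 8.314 * 539^2 * 0.073 / 27046
dT = 6.5194 K
T_new = 539 - 6.5194 = 532.5 K


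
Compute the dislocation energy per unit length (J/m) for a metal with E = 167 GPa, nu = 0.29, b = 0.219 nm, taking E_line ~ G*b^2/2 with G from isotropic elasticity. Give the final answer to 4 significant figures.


Step 1: G = E / (2*(1+nu))
G = 167 / (2*(1+0.29)) = 64.7287 GPa = 6.47287e+10 Pa
Step 2: E_line = G*b^2/2
b = 0.219 nm = 2.19e-10 m
E_line = 0.5 * 6.47287e+10 * (2.19e-10)^2 = 1.552e-09 J/m


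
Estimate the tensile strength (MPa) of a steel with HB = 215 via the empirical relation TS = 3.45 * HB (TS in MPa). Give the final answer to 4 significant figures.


TS (MPa) = 3.45 * HB
TS = 3.45 * 215
TS = 741.8 MPa


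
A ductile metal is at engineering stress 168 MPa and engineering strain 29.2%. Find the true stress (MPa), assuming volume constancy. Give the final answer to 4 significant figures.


sigma_true = sigma_eng * (1 + epsilon_eng)
sigma_true = 168 * (1 + 0.292)
sigma_true = 217.1 MPa


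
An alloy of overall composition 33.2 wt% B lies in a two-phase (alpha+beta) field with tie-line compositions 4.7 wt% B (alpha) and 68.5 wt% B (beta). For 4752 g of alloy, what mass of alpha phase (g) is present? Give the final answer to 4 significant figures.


f_alpha = (C_beta - C0) / (C_beta - C_alpha)
f_alpha = (68.5 - 33.2) / (68.5 - 4.7) = 0.553292
m_alpha = f_alpha * m_total = 0.553292 * 4752 = 2629 g


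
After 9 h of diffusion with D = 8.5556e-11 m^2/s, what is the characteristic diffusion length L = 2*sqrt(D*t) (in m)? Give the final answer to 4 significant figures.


t = 9 hr = 32400 s
Diffusion length = 2*sqrt(D*t)
= 2*sqrt(8.5556e-11 * 32400)
= 3.33e-03 m


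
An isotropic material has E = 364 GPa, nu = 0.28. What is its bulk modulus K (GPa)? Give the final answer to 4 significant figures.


K = E / (3*(1-2*nu))
K = 364 / (3*(1-2*0.28))
K = 275.8 GPa


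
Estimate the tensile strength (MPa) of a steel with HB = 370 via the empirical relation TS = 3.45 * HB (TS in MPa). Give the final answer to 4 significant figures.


TS (MPa) = 3.45 * HB
TS = 3.45 * 370
TS = 1277 MPa


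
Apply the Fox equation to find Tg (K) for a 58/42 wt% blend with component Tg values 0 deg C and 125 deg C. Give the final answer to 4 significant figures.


1/Tg = w1/Tg1 + w2/Tg2 (in Kelvin)
Tg1 = 273.15 K, Tg2 = 398.15 K
1/Tg = 0.58/273.15 + 0.42/398.15
Tg = 314.6 K


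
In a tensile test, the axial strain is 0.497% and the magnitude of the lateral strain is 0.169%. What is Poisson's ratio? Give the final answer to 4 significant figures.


nu = -epsilon_lat / epsilon_axial
Lateral strain is contraction (negative), so using magnitudes:
nu = 0.169 / 0.497
nu = 0.34


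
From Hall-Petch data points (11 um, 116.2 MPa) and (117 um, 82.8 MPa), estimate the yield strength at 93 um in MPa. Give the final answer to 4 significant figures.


sigma_y = sigma0 + k / sqrt(d)
1/sqrt(d1) = 1/sqrt(1.1e-05) = 301.511;  1/sqrt(d2) = 92.45
k = (sigma1 - sigma2) / (1/sqrt(d1) - 1/sqrt(d2)) = (116.2 - 82.8) / (301.511 - 92.45) = 0.159762 MPa*m^0.5
sigma0 = sigma1 - k/sqrt(d1) = 116.2 - 0.159762*301.511 = 68.03 MPa
sigma_y(d3) = 68.03 + 0.159762 / sqrt(9.3e-05) = 84.6 MPa


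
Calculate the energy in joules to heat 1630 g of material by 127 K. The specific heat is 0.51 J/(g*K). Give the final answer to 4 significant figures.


Q = m * cp * dT
Q = 1630 * 0.51 * 127
Q = 105600 J


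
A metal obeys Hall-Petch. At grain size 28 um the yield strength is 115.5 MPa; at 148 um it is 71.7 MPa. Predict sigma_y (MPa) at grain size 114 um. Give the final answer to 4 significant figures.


sigma_y = sigma0 + k / sqrt(d)
1/sqrt(d1) = 1/sqrt(2.8e-05) = 188.982;  1/sqrt(d2) = 82.1995
k = (sigma1 - sigma2) / (1/sqrt(d1) - 1/sqrt(d2)) = (115.5 - 71.7) / (188.982 - 82.1995) = 0.410179 MPa*m^0.5
sigma0 = sigma1 - k/sqrt(d1) = 115.5 - 0.410179*188.982 = 37.9835 MPa
sigma_y(d3) = 37.9835 + 0.410179 / sqrt(1.14e-04) = 76.4 MPa


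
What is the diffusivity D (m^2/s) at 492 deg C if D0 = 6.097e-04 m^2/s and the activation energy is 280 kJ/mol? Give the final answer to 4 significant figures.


D = D0 * exp(-Qd / (R*T))
T = 765.15 K
D = 6.097e-04 * exp(-280e3 / (8.314 * 765.15))
D = 4.673e-23 m^2/s


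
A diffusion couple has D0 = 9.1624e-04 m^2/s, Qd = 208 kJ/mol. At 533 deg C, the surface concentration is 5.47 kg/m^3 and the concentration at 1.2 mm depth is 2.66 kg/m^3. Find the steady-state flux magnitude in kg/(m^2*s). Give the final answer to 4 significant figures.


Step 1: D = D0 * exp(-Qd/(R*T))
T = 533 + 273.15 = 806.15 K
D = 9.1624e-04 * exp(-208e3 / (8.314 * 806.15)) = 3.04876e-17 m^2/s
Step 2: J = D * (C1 - C2) / dx
J = 3.04876e-17 * (5.47 - 2.66) / 1.2e-03
J = 7.139e-14 kg/(m^2*s)


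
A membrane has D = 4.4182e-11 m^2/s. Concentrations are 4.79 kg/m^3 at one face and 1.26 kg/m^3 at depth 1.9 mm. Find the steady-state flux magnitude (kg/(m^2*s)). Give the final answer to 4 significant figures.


J = -D * (dC/dx) = D * (C1 - C2) / dx
J = 4.4182e-11 * (4.79 - 1.26) / 1.9e-03
J = 8.209e-08 kg/(m^2*s)


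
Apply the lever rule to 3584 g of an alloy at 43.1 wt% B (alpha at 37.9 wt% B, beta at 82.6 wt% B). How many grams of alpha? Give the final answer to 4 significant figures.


f_alpha = (C_beta - C0) / (C_beta - C_alpha)
f_alpha = (82.6 - 43.1) / (82.6 - 37.9) = 0.883669
m_alpha = f_alpha * m_total = 0.883669 * 3584 = 3167 g


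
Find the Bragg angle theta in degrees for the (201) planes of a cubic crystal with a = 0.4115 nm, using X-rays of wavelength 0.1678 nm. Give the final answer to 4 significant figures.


d = a / sqrt(h^2+k^2+l^2)
d = 0.4115 / sqrt(5) = 0.184028 nm
lambda = 2*d*sin(theta)  =>  sin(theta) = lambda / (2*d)
sin(theta) = 0.1678 / (2 * 0.184028) = 0.455908
theta = 27.12 deg


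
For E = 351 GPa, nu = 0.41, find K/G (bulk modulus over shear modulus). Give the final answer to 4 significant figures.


G = E / (2*(1+nu))
G = 351 / (2*(1+0.41)) = 124.468 GPa
K = E / (3*(1-2*nu))
K = 351 / (3*(1-2*0.41)) = 650 GPa
K/G = 650 / 124.468 = 5.222


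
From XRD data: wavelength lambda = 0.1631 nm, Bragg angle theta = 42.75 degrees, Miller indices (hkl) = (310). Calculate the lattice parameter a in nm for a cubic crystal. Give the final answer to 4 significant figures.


d = lambda / (2*sin(theta))
d = 0.1631 / (2*sin(42.75 deg))
d = 0.120138 nm
a = d * sqrt(h^2+k^2+l^2) = 0.120138 * sqrt(10)
a = 0.3799 nm


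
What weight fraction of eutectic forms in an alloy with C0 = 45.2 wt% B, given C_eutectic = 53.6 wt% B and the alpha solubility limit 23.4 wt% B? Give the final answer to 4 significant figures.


f_primary = (C_e - C0) / (C_e - C_alpha_max)
f_primary = (53.6 - 45.2) / (53.6 - 23.4)
f_primary = 0.278146
f_eutectic = 1 - 0.278146 = 0.7219


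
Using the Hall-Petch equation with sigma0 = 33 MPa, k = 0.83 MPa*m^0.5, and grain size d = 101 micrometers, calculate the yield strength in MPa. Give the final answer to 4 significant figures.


sigma_y = sigma0 + k / sqrt(d)
d = 101 um = 1.01e-04 m
sigma_y = 33 + 0.83 / sqrt(1.01e-04)
sigma_y = 115.6 MPa


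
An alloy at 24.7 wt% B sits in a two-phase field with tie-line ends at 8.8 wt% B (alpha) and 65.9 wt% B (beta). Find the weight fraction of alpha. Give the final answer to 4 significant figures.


f_alpha = (C_beta - C0) / (C_beta - C_alpha)
f_alpha = (65.9 - 24.7) / (65.9 - 8.8)
f_alpha = 0.7215


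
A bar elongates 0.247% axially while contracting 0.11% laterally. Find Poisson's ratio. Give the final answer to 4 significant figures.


nu = -epsilon_lat / epsilon_axial
Lateral strain is contraction (negative), so using magnitudes:
nu = 0.11 / 0.247
nu = 0.4453


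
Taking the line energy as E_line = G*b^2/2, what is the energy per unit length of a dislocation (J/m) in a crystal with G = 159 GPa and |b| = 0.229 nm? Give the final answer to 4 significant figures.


E = G*b^2/2
b = 0.229 nm = 2.29e-10 m
G = 159 GPa = 1.59e+11 Pa
E = 0.5 * 1.59e+11 * (2.29e-10)^2
E = 4.169e-09 J/m


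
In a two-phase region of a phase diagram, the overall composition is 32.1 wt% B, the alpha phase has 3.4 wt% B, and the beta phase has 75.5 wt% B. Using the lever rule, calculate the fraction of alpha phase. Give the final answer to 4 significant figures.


f_alpha = (C_beta - C0) / (C_beta - C_alpha)
f_alpha = (75.5 - 32.1) / (75.5 - 3.4)
f_alpha = 0.6019


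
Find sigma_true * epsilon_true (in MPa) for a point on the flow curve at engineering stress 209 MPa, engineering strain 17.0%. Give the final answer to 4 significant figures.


sigma_true = sigma_eng * (1 + epsilon_eng)
sigma_true = 209 * (1 + 0.17) = 244.53 MPa
epsilon_true = ln(1 + epsilon_eng)
epsilon_true = ln(1 + 0.17) = 0.157004
sigma_true * epsilon_true = 244.53 * 0.157004 = 38.39 MPa


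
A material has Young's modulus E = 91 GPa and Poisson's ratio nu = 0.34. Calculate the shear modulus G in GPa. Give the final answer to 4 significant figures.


G = E / (2*(1+nu))
G = 91 / (2*(1+0.34))
G = 33.96 GPa


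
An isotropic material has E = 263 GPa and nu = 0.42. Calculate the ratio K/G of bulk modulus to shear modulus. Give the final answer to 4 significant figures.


G = E / (2*(1+nu))
G = 263 / (2*(1+0.42)) = 92.6056 GPa
K = E / (3*(1-2*nu))
K = 263 / (3*(1-2*0.42)) = 547.917 GPa
K/G = 547.917 / 92.6056 = 5.917


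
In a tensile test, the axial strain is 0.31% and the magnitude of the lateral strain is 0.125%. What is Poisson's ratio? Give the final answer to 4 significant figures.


nu = -epsilon_lat / epsilon_axial
Lateral strain is contraction (negative), so using magnitudes:
nu = 0.125 / 0.31
nu = 0.4032


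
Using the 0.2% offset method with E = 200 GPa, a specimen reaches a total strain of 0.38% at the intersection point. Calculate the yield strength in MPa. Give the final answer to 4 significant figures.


Offset strain = 0.002
Elastic strain at yield = total_strain - offset = 3.8e-03 - 0.002 = 1.8e-03
sigma_y = E * elastic_strain = 200000 * 1.8e-03
sigma_y = 360 MPa


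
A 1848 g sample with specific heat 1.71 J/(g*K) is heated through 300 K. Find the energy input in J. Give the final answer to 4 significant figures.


Q = m * cp * dT
Q = 1848 * 1.71 * 300
Q = 948000 J


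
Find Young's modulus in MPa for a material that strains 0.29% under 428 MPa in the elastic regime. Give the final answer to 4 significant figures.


E = sigma / epsilon
epsilon = 0.29% = 2.9e-03
E = 428 / 2.9e-03
E = 147600 MPa


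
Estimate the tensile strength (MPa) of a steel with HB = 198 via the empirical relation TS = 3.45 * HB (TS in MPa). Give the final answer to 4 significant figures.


TS (MPa) = 3.45 * HB
TS = 3.45 * 198
TS = 683.1 MPa


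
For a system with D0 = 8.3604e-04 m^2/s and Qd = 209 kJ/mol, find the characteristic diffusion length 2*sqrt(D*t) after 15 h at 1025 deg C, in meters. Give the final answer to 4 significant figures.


Step 1: D = D0 * exp(-Qd/(R*T))
T = 1298.15 K
D = 8.3604e-04 * exp(-209e3 / (8.314 * 1298.15)) = 3.25262e-12 m^2/s
Step 2: L = 2*sqrt(D*t)
t = 15 h = 54000 s
L = 2*sqrt(3.25262e-12 * 54000) = 8.382e-04 m


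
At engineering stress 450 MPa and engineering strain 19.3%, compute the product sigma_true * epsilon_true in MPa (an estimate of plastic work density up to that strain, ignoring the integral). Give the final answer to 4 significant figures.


sigma_true = sigma_eng * (1 + epsilon_eng)
sigma_true = 450 * (1 + 0.193) = 536.85 MPa
epsilon_true = ln(1 + epsilon_eng)
epsilon_true = ln(1 + 0.193) = 0.176471
sigma_true * epsilon_true = 536.85 * 0.176471 = 94.74 MPa


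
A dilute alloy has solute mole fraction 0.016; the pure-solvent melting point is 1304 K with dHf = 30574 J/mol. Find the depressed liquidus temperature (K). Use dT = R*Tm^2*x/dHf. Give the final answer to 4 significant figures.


dT = R*Tm^2*x / dHf
dT = 8.314 * 1304^2 * 0.016 / 30574
dT = 7.39832 K
T_new = 1304 - 7.39832 = 1297 K


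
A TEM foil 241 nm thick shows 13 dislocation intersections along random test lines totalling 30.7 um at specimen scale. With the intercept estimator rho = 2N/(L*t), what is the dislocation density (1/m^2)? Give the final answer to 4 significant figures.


rho = 2N / (L * t)
L = 30.7 um = 3.07e-05 m, t = 241 nm = 2.41e-07 m
rho = 2 * 13 / (3.07e-05 * 2.41e-07)
rho = 3.514e+12 1/m^2


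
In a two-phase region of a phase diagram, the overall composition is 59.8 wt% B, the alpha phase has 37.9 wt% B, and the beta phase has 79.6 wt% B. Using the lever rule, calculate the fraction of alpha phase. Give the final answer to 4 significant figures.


f_alpha = (C_beta - C0) / (C_beta - C_alpha)
f_alpha = (79.6 - 59.8) / (79.6 - 37.9)
f_alpha = 0.4748


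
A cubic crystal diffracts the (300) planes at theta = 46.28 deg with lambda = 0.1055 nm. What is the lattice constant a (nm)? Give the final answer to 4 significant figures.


d = lambda / (2*sin(theta))
d = 0.1055 / (2*sin(46.28 deg))
d = 0.0729876 nm
a = d * sqrt(h^2+k^2+l^2) = 0.0729876 * sqrt(9)
a = 0.219 nm


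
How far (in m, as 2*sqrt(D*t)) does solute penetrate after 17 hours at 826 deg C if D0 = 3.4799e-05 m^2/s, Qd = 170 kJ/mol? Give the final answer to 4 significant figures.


Step 1: D = D0 * exp(-Qd/(R*T))
T = 1099.15 K
D = 3.4799e-05 * exp(-170e3 / (8.314 * 1099.15)) = 2.90005e-13 m^2/s
Step 2: L = 2*sqrt(D*t)
t = 17 h = 61200 s
L = 2*sqrt(2.90005e-13 * 61200) = 2.664e-04 m


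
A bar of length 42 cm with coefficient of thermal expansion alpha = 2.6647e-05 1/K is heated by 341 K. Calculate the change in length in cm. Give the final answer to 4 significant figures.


dL = L0 * alpha * dT
dL = 42 * 2.6647e-05 * 341
dL = 0.3816 cm


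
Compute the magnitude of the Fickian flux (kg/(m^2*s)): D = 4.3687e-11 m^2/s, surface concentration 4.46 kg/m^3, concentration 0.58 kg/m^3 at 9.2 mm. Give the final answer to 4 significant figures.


J = -D * (dC/dx) = D * (C1 - C2) / dx
J = 4.3687e-11 * (4.46 - 0.58) / 9.2e-03
J = 1.842e-08 kg/(m^2*s)
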